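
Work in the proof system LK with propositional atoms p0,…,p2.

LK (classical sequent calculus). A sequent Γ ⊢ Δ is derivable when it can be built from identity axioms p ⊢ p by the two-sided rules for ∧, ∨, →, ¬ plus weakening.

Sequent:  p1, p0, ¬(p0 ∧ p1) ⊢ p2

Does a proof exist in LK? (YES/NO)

Derivation (root first):
[¬L] p1, p0, ¬(p0 ∧ p1) ⊢ p2
  [WR] p1, p0 ⊢ (p0 ∧ p1), p2
    [∧R] p1, p0 ⊢ (p0 ∧ p1)
      [Ax] p0 ⊢ p0
      [Ax] p1 ⊢ p1

Result: YES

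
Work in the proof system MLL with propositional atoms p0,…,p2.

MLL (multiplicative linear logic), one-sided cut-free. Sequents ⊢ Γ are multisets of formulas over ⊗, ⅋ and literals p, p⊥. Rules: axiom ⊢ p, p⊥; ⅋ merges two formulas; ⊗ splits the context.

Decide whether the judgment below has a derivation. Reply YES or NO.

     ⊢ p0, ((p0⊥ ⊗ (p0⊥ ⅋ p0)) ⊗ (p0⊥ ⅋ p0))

Proof tree:
[⊗]  ⊢ p0, ((p0⊥ ⊗ (p0⊥ ⅋ p0)) ⊗ (p0⊥ ⅋ p0))
  [⊗]  ⊢ p0, (p0⊥ ⊗ (p0⊥ ⅋ p0))
    [Ax]  ⊢ p0, p0⊥
    [⅋]  ⊢ (p0⊥ ⅋ p0)
      [Ax]  ⊢ p0, p0⊥
  [⅋]  ⊢ (p0⊥ ⅋ p0)
    [Ax]  ⊢ p0, p0⊥

Result: YES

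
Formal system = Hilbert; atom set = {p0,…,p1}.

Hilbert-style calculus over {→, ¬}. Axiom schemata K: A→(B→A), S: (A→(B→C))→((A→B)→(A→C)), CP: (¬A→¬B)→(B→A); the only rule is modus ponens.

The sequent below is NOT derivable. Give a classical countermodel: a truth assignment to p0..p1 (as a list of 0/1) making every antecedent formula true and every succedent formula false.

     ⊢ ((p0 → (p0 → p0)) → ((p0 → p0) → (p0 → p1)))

Truth-table refutation:
  v=00: Γ:[] Δ:[((p0 → (p0 → p0)) → ((p0 → p0) → (p0 → p1)))=T] refutes=False
  v=01: Γ:[] Δ:[((p0 → (p0 → p0)) → ((p0 → p0) → (p0 → p1)))=T] refutes=False
  v=10: Γ:[] Δ:[((p0 → (p0 → p0)) → ((p0 → p0) → (p0 → p1)))=F] refutes=True  ← countermodel

Result: [1, 0]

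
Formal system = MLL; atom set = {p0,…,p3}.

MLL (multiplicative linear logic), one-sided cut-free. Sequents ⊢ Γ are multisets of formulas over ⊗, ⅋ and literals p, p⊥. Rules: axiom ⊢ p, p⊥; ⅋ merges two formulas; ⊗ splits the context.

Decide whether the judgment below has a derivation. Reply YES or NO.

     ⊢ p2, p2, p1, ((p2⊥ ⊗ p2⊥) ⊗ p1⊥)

Proof tree:
[⊗]  ⊢ p2, p2, p1, ((p2⊥ ⊗ p2⊥) ⊗ p1⊥)
  [⊗]  ⊢ p2, p2, (p2⊥ ⊗ p2⊥)
    [Ax]  ⊢ p2, p2⊥
    [Ax]  ⊢ p2, p2⊥
  [Ax]  ⊢ p1, p1⊥

Result: YES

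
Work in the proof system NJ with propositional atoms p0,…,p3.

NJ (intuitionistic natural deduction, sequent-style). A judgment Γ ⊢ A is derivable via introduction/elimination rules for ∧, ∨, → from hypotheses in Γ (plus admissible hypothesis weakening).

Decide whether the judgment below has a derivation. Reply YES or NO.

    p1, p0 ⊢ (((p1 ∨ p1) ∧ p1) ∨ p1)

Derivation (root first):
[∨I₁] p1, p0 ⊢ (((p1 ∨ p1) ∧ p1) ∨ p1)
  [∧I] p1, p0 ⊢ ((p1 ∨ p1) ∧ p1)
    [∨I₂] p1, p0 ⊢ (p1 ∨ p1)
      [Wk] p1, p0 ⊢ p1
        [Ax] p1 ⊢ p1
    [Ax] p1 ⊢ p1

Result: YES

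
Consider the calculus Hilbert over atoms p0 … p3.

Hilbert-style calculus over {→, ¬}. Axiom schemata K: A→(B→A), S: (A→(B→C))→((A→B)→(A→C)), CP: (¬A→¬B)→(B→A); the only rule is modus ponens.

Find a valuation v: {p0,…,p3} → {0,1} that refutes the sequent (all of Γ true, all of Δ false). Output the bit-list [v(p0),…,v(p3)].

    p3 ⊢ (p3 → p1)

Enumerate valuations to refute Γ ⊢ Δ:
  v=0000: Γ:[p3=F] Δ:[(p3 → p1)=T] refutes=False
  v=0001: Γ:[p3=T] Δ:[(p3 → p1)=F] refutes=True  ← countermodel

Result: [0, 0, 0, 1]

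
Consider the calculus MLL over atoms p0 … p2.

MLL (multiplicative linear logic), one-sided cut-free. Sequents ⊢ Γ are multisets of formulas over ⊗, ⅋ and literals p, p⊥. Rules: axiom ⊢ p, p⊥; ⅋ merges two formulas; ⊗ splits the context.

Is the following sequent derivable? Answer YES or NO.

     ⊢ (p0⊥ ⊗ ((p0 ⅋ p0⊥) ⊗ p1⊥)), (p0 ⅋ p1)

Proof tree:
[⅋]  ⊢ (p0⊥ ⊗ ((p0 ⅋ p0⊥) ⊗ p1⊥)), (p0 ⅋ p1)
  [⊗]  ⊢ p0, p1, (p0⊥ ⊗ ((p0 ⅋ p0⊥) ⊗ p1⊥))
    [Ax]  ⊢ p0, p0⊥
    [⊗]  ⊢ p1, ((p0 ⅋ p0⊥) ⊗ p1⊥)
      [⅋]  ⊢ (p0 ⅋ p0⊥)
        [Ax]  ⊢ p0, p0⊥
      [Ax]  ⊢ p1, p1⊥

Result: YES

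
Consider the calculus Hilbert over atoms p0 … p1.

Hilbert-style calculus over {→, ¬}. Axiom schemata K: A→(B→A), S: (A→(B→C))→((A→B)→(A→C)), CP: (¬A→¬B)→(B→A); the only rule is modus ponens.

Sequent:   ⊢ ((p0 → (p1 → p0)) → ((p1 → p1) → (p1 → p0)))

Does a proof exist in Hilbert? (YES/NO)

Enumerate valuations to refute Γ ⊢ Δ:
  v=00: Γ:[] Δ:[((p0 → (p1 → p0)) → ((p1 → p1) → (p1 → p0)))=T] refutes=False
  v=01: Γ:[] Δ:[((p0 → (p1 → p0)) → ((p1 → p1) → (p1 → p0)))=F] refutes=True  ← countermodel

Result: NO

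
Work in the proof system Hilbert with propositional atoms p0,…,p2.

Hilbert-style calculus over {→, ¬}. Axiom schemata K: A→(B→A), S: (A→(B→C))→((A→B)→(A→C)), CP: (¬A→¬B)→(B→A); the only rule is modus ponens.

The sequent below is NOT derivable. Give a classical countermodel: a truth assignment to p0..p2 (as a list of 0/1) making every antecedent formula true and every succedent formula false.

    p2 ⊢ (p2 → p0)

Search for a countermodel by truth-table:
  v=000: Γ:[p2=F] Δ:[(p2 → p0)=T] refutes=False
  v=001: Γ:[p2=T] Δ:[(p2 → p0)=F] refutes=True  ← countermodel

Result: [0, 0, 1]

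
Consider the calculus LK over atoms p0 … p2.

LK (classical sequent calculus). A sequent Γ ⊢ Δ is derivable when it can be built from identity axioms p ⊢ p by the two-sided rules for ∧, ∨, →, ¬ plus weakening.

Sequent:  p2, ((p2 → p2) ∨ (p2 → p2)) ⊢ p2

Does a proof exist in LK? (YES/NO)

Derivation trace:
[∨L] p2, ((p2 → p2) ∨ (p2 → p2)) ⊢ p2
  [→L] p2, (p2 → p2) ⊢ p2
    [Ax] p2 ⊢ p2
    [Ax] p2 ⊢ p2
  [→L] p2, (p2 → p2) ⊢ p2
    [Ax] p2 ⊢ p2
    [Ax] p2 ⊢ p2

Result: YES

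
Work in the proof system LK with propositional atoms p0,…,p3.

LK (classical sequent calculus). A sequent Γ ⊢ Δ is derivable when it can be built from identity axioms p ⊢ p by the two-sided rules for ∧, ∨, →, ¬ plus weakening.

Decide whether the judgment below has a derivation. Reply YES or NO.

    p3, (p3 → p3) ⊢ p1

Search for a countermodel by truth-table:
  v=0000: Γ:[p3=F, (p3 → p3)=T] Δ:[p1=F] refutes=False
  v=0001: Γ:[p3=T, (p3 → p3)=T] Δ:[p1=F] refutes=True  ← countermodel

Result: NO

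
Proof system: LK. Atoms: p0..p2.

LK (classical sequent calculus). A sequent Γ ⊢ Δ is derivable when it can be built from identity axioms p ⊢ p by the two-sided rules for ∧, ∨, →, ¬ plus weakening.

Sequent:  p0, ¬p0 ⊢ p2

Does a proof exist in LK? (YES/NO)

Derivation trace:
[¬L] p0, ¬p0 ⊢ p2
  [WR] p0 ⊢ p0, p2
    [Ax] p0 ⊢ p0

Result: YES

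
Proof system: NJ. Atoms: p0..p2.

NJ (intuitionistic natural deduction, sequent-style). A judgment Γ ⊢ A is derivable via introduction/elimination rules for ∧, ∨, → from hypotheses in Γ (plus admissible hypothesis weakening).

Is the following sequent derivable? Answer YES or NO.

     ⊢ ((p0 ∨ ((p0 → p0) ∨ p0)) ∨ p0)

Derivation (root first):
[∨I₁]  ⊢ ((p0 ∨ ((p0 → p0) ∨ p0)) ∨ p0)
  [∨I₂]  ⊢ (p0 ∨ ((p0 → p0) ∨ p0))
    [∨I₁]  ⊢ ((p0 → p0) ∨ p0)
      [→I]  ⊢ (p0 → p0)
        [Ax] p0 ⊢ p0

Result: YES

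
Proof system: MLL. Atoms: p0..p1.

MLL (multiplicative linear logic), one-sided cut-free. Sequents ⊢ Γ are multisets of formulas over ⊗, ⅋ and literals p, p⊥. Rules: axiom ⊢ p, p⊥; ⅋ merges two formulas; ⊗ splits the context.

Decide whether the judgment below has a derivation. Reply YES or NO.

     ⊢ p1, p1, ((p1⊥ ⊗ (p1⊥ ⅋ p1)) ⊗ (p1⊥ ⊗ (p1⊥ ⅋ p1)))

Derivation trace:
[⊗]  ⊢ p1, p1, ((p1⊥ ⊗ (p1⊥ ⅋ p1)) ⊗ (p1⊥ ⊗ (p1⊥ ⅋ p1)))
  [⊗]  ⊢ p1, (p1⊥ ⊗ (p1⊥ ⅋ p1))
    [Ax]  ⊢ p1, p1⊥
    [⅋]  ⊢ (p1⊥ ⅋ p1)
      [Ax]  ⊢ p1, p1⊥
  [⊗]  ⊢ p1, (p1⊥ ⊗ (p1⊥ ⅋ p1))
    [Ax]  ⊢ p1, p1⊥
    [⅋]  ⊢ (p1⊥ ⅋ p1)
      [Ax]  ⊢ p1, p1⊥

Result: YES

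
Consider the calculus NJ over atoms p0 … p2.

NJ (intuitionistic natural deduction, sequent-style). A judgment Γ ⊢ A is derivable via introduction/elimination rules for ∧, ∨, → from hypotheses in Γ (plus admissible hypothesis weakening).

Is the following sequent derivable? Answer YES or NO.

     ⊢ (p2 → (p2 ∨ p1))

Derivation trace:
[→I]  ⊢ (p2 → (p2 ∨ p1))
  [∨I₁] p2 ⊢ (p2 ∨ p1)
    [Ax] p2 ⊢ p2

Result: YES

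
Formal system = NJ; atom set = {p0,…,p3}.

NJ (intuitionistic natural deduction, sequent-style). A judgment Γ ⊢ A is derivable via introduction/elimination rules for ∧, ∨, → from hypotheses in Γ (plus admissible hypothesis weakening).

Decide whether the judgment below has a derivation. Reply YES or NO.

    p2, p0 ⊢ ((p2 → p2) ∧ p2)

Derivation (root first):
[Wk] p2, p0 ⊢ ((p2 → p2) ∧ p2)
  [∧I] p2 ⊢ ((p2 → p2) ∧ p2)
    [→I]  ⊢ (p2 → p2)
      [Ax] p2 ⊢ p2
    [→E] p2 ⊢ p2
      [→I]  ⊢ (p2 → p2)
        [Ax] p2 ⊢ p2
      [Ax] p2 ⊢ p2

Result: YES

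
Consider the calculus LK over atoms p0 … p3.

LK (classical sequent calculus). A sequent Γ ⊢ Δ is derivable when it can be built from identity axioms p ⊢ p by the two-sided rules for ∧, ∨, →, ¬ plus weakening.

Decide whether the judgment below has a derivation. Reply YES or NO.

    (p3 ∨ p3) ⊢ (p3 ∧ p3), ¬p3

Derivation (root first):
[¬R] (p3 ∨ p3) ⊢ (p3 ∧ p3), ¬p3
  [∧R] p3, (p3 ∨ p3) ⊢ (p3 ∧ p3)
    [Ax] p3 ⊢ p3
    [∨L] (p3 ∨ p3) ⊢ p3
      [Ax] p3 ⊢ p3
      [Ax] p3 ⊢ p3

Result: YES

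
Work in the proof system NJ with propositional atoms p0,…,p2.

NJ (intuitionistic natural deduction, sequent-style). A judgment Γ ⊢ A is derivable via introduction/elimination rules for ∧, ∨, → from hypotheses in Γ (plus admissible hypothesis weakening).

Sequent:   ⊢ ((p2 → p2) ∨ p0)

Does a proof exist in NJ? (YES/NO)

Proof tree:
[∨I₁]  ⊢ ((p2 → p2) ∨ p0)
  [→I]  ⊢ (p2 → p2)
    [Ax] p2 ⊢ p2

Result: YES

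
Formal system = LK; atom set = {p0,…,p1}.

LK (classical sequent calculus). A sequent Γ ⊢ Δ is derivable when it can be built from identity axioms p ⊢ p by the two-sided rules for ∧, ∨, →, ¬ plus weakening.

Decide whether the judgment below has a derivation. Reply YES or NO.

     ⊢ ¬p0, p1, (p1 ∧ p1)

Truth-table refutation:
  v=00: Γ:[] Δ:[¬p0=T, p1=F, (p1 ∧ p1)=F] refutes=False
  v=01: Γ:[] Δ:[¬p0=T, p1=T, (p1 ∧ p1)=T] refutes=False
  v=10: Γ:[] Δ:[¬p0=F, p1=F, (p1 ∧ p1)=F] refutes=True  ← countermodel

Result: NO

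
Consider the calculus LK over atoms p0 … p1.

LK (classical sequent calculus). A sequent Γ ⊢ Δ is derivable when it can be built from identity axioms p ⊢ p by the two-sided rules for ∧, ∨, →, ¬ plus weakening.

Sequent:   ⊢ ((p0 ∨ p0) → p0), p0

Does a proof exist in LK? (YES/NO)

Proof tree:
[WR]  ⊢ ((p0 ∨ p0) → p0), p0
  [→R]  ⊢ ((p0 ∨ p0) → p0)
    [∨L] (p0 ∨ p0) ⊢ p0
      [Ax] p0 ⊢ p0
      [Ax] p0 ⊢ p0

Result: YES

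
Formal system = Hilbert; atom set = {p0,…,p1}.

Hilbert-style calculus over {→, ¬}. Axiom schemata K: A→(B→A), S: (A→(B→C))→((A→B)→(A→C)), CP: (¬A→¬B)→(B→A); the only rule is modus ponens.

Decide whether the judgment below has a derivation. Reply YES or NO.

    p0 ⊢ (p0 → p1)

Enumerate valuations to refute Γ ⊢ Δ:
  v=00: Γ:[p0=F] Δ:[(p0 → p1)=T] refutes=False
  v=01: Γ:[p0=F] Δ:[(p0 → p1)=T] refutes=False
  v=10: Γ:[p0=T] Δ:[(p0 → p1)=F] refutes=True  ← countermodel

Result: NO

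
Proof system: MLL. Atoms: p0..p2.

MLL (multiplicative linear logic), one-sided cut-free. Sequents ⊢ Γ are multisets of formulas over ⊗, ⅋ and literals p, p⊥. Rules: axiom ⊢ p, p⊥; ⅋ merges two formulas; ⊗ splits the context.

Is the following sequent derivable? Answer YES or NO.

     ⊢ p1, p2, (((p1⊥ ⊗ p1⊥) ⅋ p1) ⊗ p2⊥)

Derivation (root first):
[⊗]  ⊢ p1, p2, (((p1⊥ ⊗ p1⊥) ⅋ p1) ⊗ p2⊥)
  [⅋]  ⊢ p1, ((p1⊥ ⊗ p1⊥) ⅋ p1)
    [⊗]  ⊢ p1, p1, (p1⊥ ⊗ p1⊥)
      [Ax]  ⊢ p1, p1⊥
      [Ax]  ⊢ p1, p1⊥
  [Ax]  ⊢ p2, p2⊥

Result: YES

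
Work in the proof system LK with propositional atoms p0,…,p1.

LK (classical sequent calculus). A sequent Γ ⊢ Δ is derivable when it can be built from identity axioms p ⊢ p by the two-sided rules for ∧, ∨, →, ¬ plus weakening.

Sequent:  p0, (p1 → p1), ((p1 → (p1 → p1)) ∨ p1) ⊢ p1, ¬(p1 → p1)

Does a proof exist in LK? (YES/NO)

Truth-table refutation:
  v=00: Γ:[p0=F, (p1 → p1)=T, ((p1 → (p1 → p1)) ∨ p1)=T] Δ:[p1=F, ¬(p1 → p1)=F] refutes=False
  v=01: Γ:[p0=F, (p1 → p1)=T, ((p1 → (p1 → p1)) ∨ p1)=T] Δ:[p1=T, ¬(p1 → p1)=F] refutes=False
  v=10: Γ:[p0=T, (p1 → p1)=T, ((p1 → (p1 → p1)) ∨ p1)=T] Δ:[p1=F, ¬(p1 → p1)=F] refutes=True  ← countermodel

Result: NO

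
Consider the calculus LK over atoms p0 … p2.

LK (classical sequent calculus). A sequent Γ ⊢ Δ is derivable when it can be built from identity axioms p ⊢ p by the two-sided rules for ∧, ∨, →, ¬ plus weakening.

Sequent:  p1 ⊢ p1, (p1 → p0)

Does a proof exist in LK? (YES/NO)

Derivation trace:
[→R] p1 ⊢ p1, (p1 → p0)
  [WL] p1, p1 ⊢ p1, p0
    [WR] p1 ⊢ p1, p0
      [Ax] p1 ⊢ p1

Result: YES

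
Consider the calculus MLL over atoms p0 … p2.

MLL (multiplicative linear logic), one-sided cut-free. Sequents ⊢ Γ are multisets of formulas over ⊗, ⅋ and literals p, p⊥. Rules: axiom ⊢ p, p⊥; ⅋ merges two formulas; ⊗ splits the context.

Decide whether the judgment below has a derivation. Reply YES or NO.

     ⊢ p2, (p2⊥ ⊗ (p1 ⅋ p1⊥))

Derivation (root first):
[⊗]  ⊢ p2, (p2⊥ ⊗ (p1 ⅋ p1⊥))
  [Ax]  ⊢ p2, p2⊥
  [⅋]  ⊢ (p1 ⅋ p1⊥)
    [Ax]  ⊢ p1, p1⊥

Result: YES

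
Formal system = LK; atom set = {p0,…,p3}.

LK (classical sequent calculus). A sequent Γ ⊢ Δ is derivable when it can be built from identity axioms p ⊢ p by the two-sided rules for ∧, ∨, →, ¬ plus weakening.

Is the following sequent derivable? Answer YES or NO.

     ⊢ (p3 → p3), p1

Proof tree:
[WR]  ⊢ (p3 → p3), p1
  [→R]  ⊢ (p3 → p3)
    [Ax] p3 ⊢ p3

Result: YES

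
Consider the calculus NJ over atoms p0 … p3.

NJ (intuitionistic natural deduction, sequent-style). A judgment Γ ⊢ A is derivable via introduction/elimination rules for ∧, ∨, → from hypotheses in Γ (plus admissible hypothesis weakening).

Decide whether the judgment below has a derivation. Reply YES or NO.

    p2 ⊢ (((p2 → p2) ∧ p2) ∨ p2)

Proof tree:
[∨I₁] p2 ⊢ (((p2 → p2) ∧ p2) ∨ p2)
  [∧I] p2 ⊢ ((p2 → p2) ∧ p2)
    [→I]  ⊢ (p2 → p2)
      [Ax] p2 ⊢ p2
    [Ax] p2 ⊢ p2

Result: YES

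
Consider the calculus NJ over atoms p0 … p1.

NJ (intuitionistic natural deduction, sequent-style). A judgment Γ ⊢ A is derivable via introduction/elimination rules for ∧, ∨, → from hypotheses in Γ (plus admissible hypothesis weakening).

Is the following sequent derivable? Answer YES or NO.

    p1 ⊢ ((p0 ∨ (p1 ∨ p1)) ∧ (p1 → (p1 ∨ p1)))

Derivation trace:
[∧I] p1 ⊢ ((p0 ∨ (p1 ∨ p1)) ∧ (p1 → (p1 ∨ p1)))
  [∨I₂] p1 ⊢ (p0 ∨ (p1 ∨ p1))
    [∨I₁] p1 ⊢ (p1 ∨ p1)
      [Ax] p1 ⊢ p1
  [→I]  ⊢ (p1 → (p1 ∨ p1))
    [∨I₁] p1 ⊢ (p1 ∨ p1)
      [Ax] p1 ⊢ p1

Result: YES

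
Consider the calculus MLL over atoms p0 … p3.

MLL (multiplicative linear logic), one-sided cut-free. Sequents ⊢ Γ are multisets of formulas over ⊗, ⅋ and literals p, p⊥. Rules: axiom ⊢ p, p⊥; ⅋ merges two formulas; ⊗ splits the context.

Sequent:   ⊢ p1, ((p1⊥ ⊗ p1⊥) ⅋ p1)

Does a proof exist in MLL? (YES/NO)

Derivation trace:
[⅋]  ⊢ p1, ((p1⊥ ⊗ p1⊥) ⅋ p1)
  [⊗]  ⊢ p1, p1, (p1⊥ ⊗ p1⊥)
    [Ax]  ⊢ p1, p1⊥
    [Ax]  ⊢ p1, p1⊥

Result: YES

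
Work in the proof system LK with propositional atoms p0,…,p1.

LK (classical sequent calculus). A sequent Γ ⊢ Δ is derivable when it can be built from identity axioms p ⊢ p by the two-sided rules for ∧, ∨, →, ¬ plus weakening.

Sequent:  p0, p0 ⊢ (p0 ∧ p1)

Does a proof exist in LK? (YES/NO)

Search for a countermodel by truth-table:
  v=00: Γ:[p0=F, p0=F] Δ:[(p0 ∧ p1)=F] refutes=False
  v=01: Γ:[p0=F, p0=F] Δ:[(p0 ∧ p1)=F] refutes=False
  v=10: Γ:[p0=T, p0=T] Δ:[(p0 ∧ p1)=F] refutes=True  ← countermodel

Result: NO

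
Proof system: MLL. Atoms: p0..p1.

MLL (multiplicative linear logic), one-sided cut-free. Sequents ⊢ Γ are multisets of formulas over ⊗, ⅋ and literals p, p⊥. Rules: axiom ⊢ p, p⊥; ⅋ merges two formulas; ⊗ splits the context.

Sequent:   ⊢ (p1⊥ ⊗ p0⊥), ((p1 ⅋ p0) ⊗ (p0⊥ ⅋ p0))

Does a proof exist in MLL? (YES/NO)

Proof tree:
[⊗]  ⊢ (p1⊥ ⊗ p0⊥), ((p1 ⅋ p0) ⊗ (p0⊥ ⅋ p0))
  [⅋]  ⊢ (p1⊥ ⊗ p0⊥), (p1 ⅋ p0)
    [⊗]  ⊢ p1, p0, (p1⊥ ⊗ p0⊥)
      [Ax]  ⊢ p1, p1⊥
      [Ax]  ⊢ p0, p0⊥
  [⅋]  ⊢ (p0⊥ ⅋ p0)
    [Ax]  ⊢ p0, p0⊥

Result: YES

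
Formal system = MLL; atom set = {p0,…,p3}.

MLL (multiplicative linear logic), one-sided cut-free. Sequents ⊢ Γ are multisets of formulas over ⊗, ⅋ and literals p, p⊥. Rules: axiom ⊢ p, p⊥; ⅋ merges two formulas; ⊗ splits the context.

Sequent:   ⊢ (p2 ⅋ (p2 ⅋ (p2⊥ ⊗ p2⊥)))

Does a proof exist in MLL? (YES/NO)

Derivation trace:
[⅋]  ⊢ (p2 ⅋ (p2 ⅋ (p2⊥ ⊗ p2⊥)))
  [⅋]  ⊢ p2, (p2 ⅋ (p2⊥ ⊗ p2⊥))
    [⊗]  ⊢ p2, p2, (p2⊥ ⊗ p2⊥)
      [Ax]  ⊢ p2, p2⊥
      [Ax]  ⊢ p2, p2⊥

Result: YES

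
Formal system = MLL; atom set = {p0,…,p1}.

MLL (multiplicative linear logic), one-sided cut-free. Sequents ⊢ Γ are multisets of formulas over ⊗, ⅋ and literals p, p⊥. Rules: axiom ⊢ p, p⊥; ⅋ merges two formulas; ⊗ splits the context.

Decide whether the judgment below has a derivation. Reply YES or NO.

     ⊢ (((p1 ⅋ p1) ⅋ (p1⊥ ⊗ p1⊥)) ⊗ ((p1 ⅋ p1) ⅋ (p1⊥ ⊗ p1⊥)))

Derivation (root first):
[⊗]  ⊢ (((p1 ⅋ p1) ⅋ (p1⊥ ⊗ p1⊥)) ⊗ ((p1 ⅋ p1) ⅋ (p1⊥ ⊗ p1⊥)))
  [⅋]  ⊢ ((p1 ⅋ p1) ⅋ (p1⊥ ⊗ p1⊥))
    [⅋]  ⊢ (p1⊥ ⊗ p1⊥), (p1 ⅋ p1)
      [⊗]  ⊢ p1, p1, (p1⊥ ⊗ p1⊥)
        [Ax]  ⊢ p1, p1⊥
        [Ax]  ⊢ p1, p1⊥
  [⅋]  ⊢ ((p1 ⅋ p1) ⅋ (p1⊥ ⊗ p1⊥))
    [⅋]  ⊢ (p1⊥ ⊗ p1⊥), (p1 ⅋ p1)
      [⊗]  ⊢ p1, p1, (p1⊥ ⊗ p1⊥)
        [Ax]  ⊢ p1, p1⊥
        [Ax]  ⊢ p1, p1⊥

Result: YES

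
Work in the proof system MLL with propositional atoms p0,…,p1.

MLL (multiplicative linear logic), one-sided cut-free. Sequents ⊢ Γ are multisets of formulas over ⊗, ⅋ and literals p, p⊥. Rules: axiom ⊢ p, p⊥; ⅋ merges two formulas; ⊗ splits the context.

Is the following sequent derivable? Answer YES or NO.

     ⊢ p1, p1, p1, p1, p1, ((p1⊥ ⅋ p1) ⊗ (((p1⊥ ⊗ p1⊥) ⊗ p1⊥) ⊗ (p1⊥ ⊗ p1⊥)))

Derivation trace:
[⊗]  ⊢ p1, p1, p1, p1, p1, ((p1⊥ ⅋ p1) ⊗ (((p1⊥ ⊗ p1⊥) ⊗ p1⊥) ⊗ (p1⊥ ⊗ p1⊥)))
  [⅋]  ⊢ (p1⊥ ⅋ p1)
    [Ax]  ⊢ p1, p1⊥
  [⊗]  ⊢ p1, p1, p1, p1, p1, (((p1⊥ ⊗ p1⊥) ⊗ p1⊥) ⊗ (p1⊥ ⊗ p1⊥))
    [⊗]  ⊢ p1, p1, p1, ((p1⊥ ⊗ p1⊥) ⊗ p1⊥)
      [⊗]  ⊢ p1, p1, (p1⊥ ⊗ p1⊥)
        [Ax]  ⊢ p1, p1⊥
        [Ax]  ⊢ p1, p1⊥
      [Ax]  ⊢ p1, p1⊥
    [⊗]  ⊢ p1, p1, (p1⊥ ⊗ p1⊥)
      [Ax]  ⊢ p1, p1⊥
      [Ax]  ⊢ p1, p1⊥

Result: YES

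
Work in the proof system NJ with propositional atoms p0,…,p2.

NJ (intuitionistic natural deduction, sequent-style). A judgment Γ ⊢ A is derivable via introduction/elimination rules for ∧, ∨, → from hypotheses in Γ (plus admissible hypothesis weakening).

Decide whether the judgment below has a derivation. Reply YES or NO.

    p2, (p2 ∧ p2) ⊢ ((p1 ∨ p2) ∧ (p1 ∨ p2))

Derivation (root first):
[∧I] p2, (p2 ∧ p2) ⊢ ((p1 ∨ p2) ∧ (p1 ∨ p2))
  [Wk] p2, (p2 ∧ p2) ⊢ (p1 ∨ p2)
    [∨I₂] p2 ⊢ (p1 ∨ p2)
      [Ax] p2 ⊢ p2
  [∨I₂] p2 ⊢ (p1 ∨ p2)
    [Ax] p2 ⊢ p2

Result: YES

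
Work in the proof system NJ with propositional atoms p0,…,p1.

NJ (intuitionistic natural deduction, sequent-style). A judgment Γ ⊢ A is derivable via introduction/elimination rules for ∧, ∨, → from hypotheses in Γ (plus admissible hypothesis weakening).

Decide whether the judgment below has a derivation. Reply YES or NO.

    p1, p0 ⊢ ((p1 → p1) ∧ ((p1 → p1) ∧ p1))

Derivation (root first):
[∧I] p1, p0 ⊢ ((p1 → p1) ∧ ((p1 → p1) ∧ p1))
  [→I]  ⊢ (p1 → p1)
    [Ax] p1 ⊢ p1
  [Wk] p1, p0 ⊢ ((p1 → p1) ∧ p1)
    [∧I] p1 ⊢ ((p1 → p1) ∧ p1)
      [→I]  ⊢ (p1 → p1)
        [Ax] p1 ⊢ p1
      [Ax] p1 ⊢ p1

Result: YES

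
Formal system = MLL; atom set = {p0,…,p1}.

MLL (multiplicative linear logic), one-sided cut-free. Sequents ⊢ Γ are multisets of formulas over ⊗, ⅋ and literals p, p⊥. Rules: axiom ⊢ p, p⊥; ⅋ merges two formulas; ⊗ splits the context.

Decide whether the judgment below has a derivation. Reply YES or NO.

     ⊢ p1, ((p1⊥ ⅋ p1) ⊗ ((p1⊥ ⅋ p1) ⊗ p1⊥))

Derivation (root first):
[⊗]  ⊢ p1, ((p1⊥ ⅋ p1) ⊗ ((p1⊥ ⅋ p1) ⊗ p1⊥))
  [⅋]  ⊢ (p1⊥ ⅋ p1)
    [Ax]  ⊢ p1, p1⊥
  [⊗]  ⊢ p1, ((p1⊥ ⅋ p1) ⊗ p1⊥)
    [⅋]  ⊢ (p1⊥ ⅋ p1)
      [Ax]  ⊢ p1, p1⊥
    [Ax]  ⊢ p1, p1⊥

Result: YES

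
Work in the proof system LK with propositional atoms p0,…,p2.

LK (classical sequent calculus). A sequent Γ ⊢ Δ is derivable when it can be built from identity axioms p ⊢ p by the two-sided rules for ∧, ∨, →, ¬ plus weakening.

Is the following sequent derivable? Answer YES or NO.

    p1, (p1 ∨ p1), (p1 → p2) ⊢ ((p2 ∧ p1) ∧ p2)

Proof tree:
[→L] p1, (p1 ∨ p1), (p1 → p2) ⊢ ((p2 ∧ p1) ∧ p2)
  [∨L] (p1 ∨ p1) ⊢ p1
    [Ax] p1 ⊢ p1
    [Ax] p1 ⊢ p1
  [∧R] p1, p2 ⊢ ((p2 ∧ p1) ∧ p2)
    [∧R] p1, p2 ⊢ (p2 ∧ p1)
      [Ax] p2 ⊢ p2
      [Ax] p1 ⊢ p1
    [Ax] p2 ⊢ p2

Result: YES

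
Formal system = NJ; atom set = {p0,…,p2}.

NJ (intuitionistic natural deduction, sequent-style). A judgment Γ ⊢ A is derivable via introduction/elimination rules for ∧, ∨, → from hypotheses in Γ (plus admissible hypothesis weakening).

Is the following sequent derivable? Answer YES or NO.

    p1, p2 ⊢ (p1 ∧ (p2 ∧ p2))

Derivation (root first):
[∧I] p1, p2 ⊢ (p1 ∧ (p2 ∧ p2))
  [Ax] p1 ⊢ p1
  [∧I] p2 ⊢ (p2 ∧ p2)
    [Ax] p2 ⊢ p2
    [Ax] p2 ⊢ p2

Result: YES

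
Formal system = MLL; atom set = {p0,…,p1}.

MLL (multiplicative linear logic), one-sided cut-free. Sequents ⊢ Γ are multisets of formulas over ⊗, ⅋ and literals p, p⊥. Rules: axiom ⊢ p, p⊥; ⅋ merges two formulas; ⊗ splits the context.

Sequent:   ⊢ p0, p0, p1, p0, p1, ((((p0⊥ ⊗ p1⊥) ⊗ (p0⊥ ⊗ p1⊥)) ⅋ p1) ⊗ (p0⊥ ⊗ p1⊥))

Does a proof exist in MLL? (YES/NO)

Derivation (root first):
[⊗]  ⊢ p0, p0, p1, p0, p1, ((((p0⊥ ⊗ p1⊥) ⊗ (p0⊥ ⊗ p1⊥)) ⅋ p1) ⊗ (p0⊥ ⊗ p1⊥))
  [⅋]  ⊢ p0, p0, p1, (((p0⊥ ⊗ p1⊥) ⊗ (p0⊥ ⊗ p1⊥)) ⅋ p1)
    [⊗]  ⊢ p0, p1, p0, p1, ((p0⊥ ⊗ p1⊥) ⊗ (p0⊥ ⊗ p1⊥))
      [⊗]  ⊢ p0, p1, (p0⊥ ⊗ p1⊥)
        [Ax]  ⊢ p0, p0⊥
        [Ax]  ⊢ p1, p1⊥
      [⊗]  ⊢ p0, p1, (p0⊥ ⊗ p1⊥)
        [Ax]  ⊢ p0, p0⊥
        [Ax]  ⊢ p1, p1⊥
  [⊗]  ⊢ p0, p1, (p0⊥ ⊗ p1⊥)
    [Ax]  ⊢ p0, p0⊥
    [Ax]  ⊢ p1, p1⊥

Result: YES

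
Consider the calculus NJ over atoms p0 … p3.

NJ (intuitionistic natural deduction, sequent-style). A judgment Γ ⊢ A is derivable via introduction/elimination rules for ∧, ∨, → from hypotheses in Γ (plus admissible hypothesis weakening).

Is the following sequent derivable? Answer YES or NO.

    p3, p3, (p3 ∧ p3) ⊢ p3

Proof tree:
[Wk] p3, p3, (p3 ∧ p3) ⊢ p3
  [Wk] p3, p3 ⊢ p3
    [Ax] p3 ⊢ p3

Result: YES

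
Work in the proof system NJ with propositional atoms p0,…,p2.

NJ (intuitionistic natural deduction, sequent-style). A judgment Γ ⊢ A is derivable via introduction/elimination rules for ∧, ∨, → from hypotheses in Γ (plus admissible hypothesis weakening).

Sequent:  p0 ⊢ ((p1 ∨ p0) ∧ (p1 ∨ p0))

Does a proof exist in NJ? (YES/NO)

Proof tree:
[∧I] p0 ⊢ ((p1 ∨ p0) ∧ (p1 ∨ p0))
  [∨I₂] p0 ⊢ (p1 ∨ p0)
    [Ax] p0 ⊢ p0
  [∨I₂] p0 ⊢ (p1 ∨ p0)
    [Ax] p0 ⊢ p0

Result: YES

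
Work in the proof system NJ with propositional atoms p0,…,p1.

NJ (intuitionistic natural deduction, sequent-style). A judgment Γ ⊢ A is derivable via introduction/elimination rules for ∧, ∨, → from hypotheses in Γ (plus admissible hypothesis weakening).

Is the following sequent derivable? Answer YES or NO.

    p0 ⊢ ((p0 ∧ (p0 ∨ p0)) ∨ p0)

Derivation (root first):
[∨I₁] p0 ⊢ ((p0 ∧ (p0 ∨ p0)) ∨ p0)
  [∧I] p0 ⊢ (p0 ∧ (p0 ∨ p0))
    [Ax] p0 ⊢ p0
    [∨I₁] p0 ⊢ (p0 ∨ p0)
      [Ax] p0 ⊢ p0

Result: YES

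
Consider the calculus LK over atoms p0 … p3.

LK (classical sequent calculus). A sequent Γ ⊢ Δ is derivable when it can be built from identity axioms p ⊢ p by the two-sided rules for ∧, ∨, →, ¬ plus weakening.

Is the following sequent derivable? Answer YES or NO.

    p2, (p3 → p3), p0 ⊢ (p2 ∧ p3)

Enumerate valuations to refute Γ ⊢ Δ:
  v=0000: Γ:[p2=F, (p3 → p3)=T, p0=F] Δ:[(p2 ∧ p3)=F] refutes=False
  v=0001: Γ:[p2=F, (p3 → p3)=T, p0=F] Δ:[(p2 ∧ p3)=F] refutes=False
  v=0010: Γ:[p2=T, (p3 → p3)=T, p0=F] Δ:[(p2 ∧ p3)=F] refutes=False
  v=0011: Γ:[p2=T, (p3 → p3)=T, p0=F] Δ:[(p2 ∧ p3)=T] refutes=False
  v=0100: Γ:[p2=F, (p3 → p3)=T, p0=F] Δ:[(p2 ∧ p3)=F] refutes=False
  v=0101: Γ:[p2=F, (p3 → p3)=T, p0=F] Δ:[(p2 ∧ p3)=F] refutes=False
  v=0110: Γ:[p2=T, (p3 → p3)=T, p0=F] Δ:[(p2 ∧ p3)=F] refutes=False
  v=0111: Γ:[p2=T, (p3 → p3)=T, p0=F] Δ:[(p2 ∧ p3)=T] refutes=False
  v=1000: Γ:[p2=F, (p3 → p3)=T, p0=T] Δ:[(p2 ∧ p3)=F] refutes=False
  v=1001: Γ:[p2=F, (p3 → p3)=T, p0=T] Δ:[(p2 ∧ p3)=F] refutes=False
  v=1010: Γ:[p2=T, (p3 → p3)=T, p0=T] Δ:[(p2 ∧ p3)=F] refutes=True  ← countermodel

Result: NO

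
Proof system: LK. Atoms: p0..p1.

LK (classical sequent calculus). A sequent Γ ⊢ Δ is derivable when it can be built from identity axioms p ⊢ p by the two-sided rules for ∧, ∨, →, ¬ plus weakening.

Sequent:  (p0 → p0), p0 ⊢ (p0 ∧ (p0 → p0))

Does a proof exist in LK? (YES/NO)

Derivation trace:
[∧R] (p0 → p0), p0 ⊢ (p0 ∧ (p0 → p0))
  [→L] p0, (p0 → p0) ⊢ p0
    [Ax] p0 ⊢ p0
    [Ax] p0 ⊢ p0
  [→R]  ⊢ (p0 → p0)
    [Ax] p0 ⊢ p0

Result: YES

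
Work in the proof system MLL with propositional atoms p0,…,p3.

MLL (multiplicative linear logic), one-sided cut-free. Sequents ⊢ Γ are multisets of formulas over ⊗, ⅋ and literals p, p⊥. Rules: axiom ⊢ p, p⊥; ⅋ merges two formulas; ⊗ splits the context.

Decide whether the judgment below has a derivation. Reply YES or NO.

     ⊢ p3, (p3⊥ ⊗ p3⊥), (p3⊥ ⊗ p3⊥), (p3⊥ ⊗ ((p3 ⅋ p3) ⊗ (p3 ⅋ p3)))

Derivation (root first):
[⊗]  ⊢ p3, (p3⊥ ⊗ p3⊥), (p3⊥ ⊗ p3⊥), (p3⊥ ⊗ ((p3 ⅋ p3) ⊗ (p3 ⅋ p3)))
  [Ax]  ⊢ p3, p3⊥
  [⊗]  ⊢ (p3⊥ ⊗ p3⊥), (p3⊥ ⊗ p3⊥), ((p3 ⅋ p3) ⊗ (p3 ⅋ p3))
    [⅋]  ⊢ (p3⊥ ⊗ p3⊥), (p3 ⅋ p3)
      [⊗]  ⊢ p3, p3, (p3⊥ ⊗ p3⊥)
        [Ax]  ⊢ p3, p3⊥
        [Ax]  ⊢ p3, p3⊥
    [⅋]  ⊢ (p3⊥ ⊗ p3⊥), (p3 ⅋ p3)
      [⊗]  ⊢ p3, p3, (p3⊥ ⊗ p3⊥)
        [Ax]  ⊢ p3, p3⊥
        [Ax]  ⊢ p3, p3⊥

Result: YES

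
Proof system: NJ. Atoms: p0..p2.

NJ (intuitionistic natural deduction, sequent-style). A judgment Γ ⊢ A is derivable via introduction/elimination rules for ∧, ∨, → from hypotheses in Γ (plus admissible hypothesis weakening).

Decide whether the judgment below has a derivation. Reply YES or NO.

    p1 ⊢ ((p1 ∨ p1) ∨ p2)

Derivation trace:
[∨I₁] p1 ⊢ ((p1 ∨ p1) ∨ p2)
  [∨I₁] p1 ⊢ (p1 ∨ p1)
    [Ax] p1 ⊢ p1

Result: YES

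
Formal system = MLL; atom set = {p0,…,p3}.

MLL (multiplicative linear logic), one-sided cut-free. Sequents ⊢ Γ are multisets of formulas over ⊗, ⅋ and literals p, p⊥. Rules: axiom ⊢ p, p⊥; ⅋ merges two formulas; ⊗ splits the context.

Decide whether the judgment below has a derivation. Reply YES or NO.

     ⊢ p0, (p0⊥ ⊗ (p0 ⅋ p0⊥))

Derivation trace:
[⊗]  ⊢ p0, (p0⊥ ⊗ (p0 ⅋ p0⊥))
  [Ax]  ⊢ p0, p0⊥
  [⅋]  ⊢ (p0 ⅋ p0⊥)
    [Ax]  ⊢ p0, p0⊥

Result: YES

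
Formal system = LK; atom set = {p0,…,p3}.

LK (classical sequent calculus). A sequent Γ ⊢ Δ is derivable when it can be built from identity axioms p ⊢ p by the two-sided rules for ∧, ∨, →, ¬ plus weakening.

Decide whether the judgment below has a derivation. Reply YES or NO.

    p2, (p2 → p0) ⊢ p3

Enumerate valuations to refute Γ ⊢ Δ:
  v=0000: Γ:[p2=F, (p2 → p0)=T] Δ:[p3=F] refutes=False
  v=0001: Γ:[p2=F, (p2 → p0)=T] Δ:[p3=T] refutes=False
  v=0010: Γ:[p2=T, (p2 → p0)=F] Δ:[p3=F] refutes=False
  v=0011: Γ:[p2=T, (p2 → p0)=F] Δ:[p3=T] refutes=False
  v=0100: Γ:[p2=F, (p2 → p0)=T] Δ:[p3=F] refutes=False
  v=0101: Γ:[p2=F, (p2 → p0)=T] Δ:[p3=T] refutes=False
  v=0110: Γ:[p2=T, (p2 → p0)=F] Δ:[p3=F] refutes=False
  v=0111: Γ:[p2=T, (p2 → p0)=F] Δ:[p3=T] refutes=False
  v=1000: Γ:[p2=F, (p2 → p0)=T] Δ:[p3=F] refutes=False
  v=1001: Γ:[p2=F, (p2 → p0)=T] Δ:[p3=T] refutes=False
  v=1010: Γ:[p2=T, (p2 → p0)=T] Δ:[p3=F] refutes=True  ← countermodel

Result: NO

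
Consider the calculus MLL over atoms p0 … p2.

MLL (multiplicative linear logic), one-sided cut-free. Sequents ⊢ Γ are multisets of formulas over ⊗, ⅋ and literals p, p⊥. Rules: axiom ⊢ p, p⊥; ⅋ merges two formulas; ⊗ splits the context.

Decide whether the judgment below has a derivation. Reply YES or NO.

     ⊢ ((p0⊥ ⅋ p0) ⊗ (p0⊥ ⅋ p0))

Derivation (root first):
[⊗]  ⊢ ((p0⊥ ⅋ p0) ⊗ (p0⊥ ⅋ p0))
  [⅋]  ⊢ (p0⊥ ⅋ p0)
    [Ax]  ⊢ p0, p0⊥
  [⅋]  ⊢ (p0⊥ ⅋ p0)
    [Ax]  ⊢ p0, p0⊥

Result: YES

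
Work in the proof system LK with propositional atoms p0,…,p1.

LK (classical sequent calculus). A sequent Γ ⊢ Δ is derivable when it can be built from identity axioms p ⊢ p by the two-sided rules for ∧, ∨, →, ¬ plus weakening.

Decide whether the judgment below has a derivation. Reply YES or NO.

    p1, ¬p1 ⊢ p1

Proof tree:
[WR] p1, ¬p1 ⊢ p1
  [¬L] p1, ¬p1 ⊢ 
    [Ax] p1 ⊢ p1

Result: YES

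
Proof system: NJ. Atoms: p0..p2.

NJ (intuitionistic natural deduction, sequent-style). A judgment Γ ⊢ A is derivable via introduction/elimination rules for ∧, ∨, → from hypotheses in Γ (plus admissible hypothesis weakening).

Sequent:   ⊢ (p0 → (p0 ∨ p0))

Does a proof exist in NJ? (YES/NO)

Derivation (root first):
[→I]  ⊢ (p0 → (p0 ∨ p0))
  [∨I₂] p0 ⊢ (p0 ∨ p0)
    [Ax] p0 ⊢ p0

Result: YES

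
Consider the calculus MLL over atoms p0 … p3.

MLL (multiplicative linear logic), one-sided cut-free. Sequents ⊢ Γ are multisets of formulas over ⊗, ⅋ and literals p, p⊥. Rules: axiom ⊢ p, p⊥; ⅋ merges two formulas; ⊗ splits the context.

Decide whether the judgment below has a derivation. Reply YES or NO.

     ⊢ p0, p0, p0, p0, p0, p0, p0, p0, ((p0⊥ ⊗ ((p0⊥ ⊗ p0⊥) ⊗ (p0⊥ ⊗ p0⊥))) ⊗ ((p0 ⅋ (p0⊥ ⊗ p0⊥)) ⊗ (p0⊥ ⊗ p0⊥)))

Proof tree:
[⊗]  ⊢ p0, p0, p0, p0, p0, p0, p0, p0, ((p0⊥ ⊗ ((p0⊥ ⊗ p0⊥) ⊗ (p0⊥ ⊗ p0⊥))) ⊗ ((p0 ⅋ (p0⊥ ⊗ p0⊥)) ⊗ (p0⊥ ⊗ p0⊥)))
  [⊗]  ⊢ p0, p0, p0, p0, p0, (p0⊥ ⊗ ((p0⊥ ⊗ p0⊥) ⊗ (p0⊥ ⊗ p0⊥)))
    [Ax]  ⊢ p0, p0⊥
    [⊗]  ⊢ p0, p0, p0, p0, ((p0⊥ ⊗ p0⊥) ⊗ (p0⊥ ⊗ p0⊥))
      [⊗]  ⊢ p0, p0, (p0⊥ ⊗ p0⊥)
        [Ax]  ⊢ p0, p0⊥
        [Ax]  ⊢ p0, p0⊥
      [⊗]  ⊢ p0, p0, (p0⊥ ⊗ p0⊥)
        [Ax]  ⊢ p0, p0⊥
        [Ax]  ⊢ p0, p0⊥
  [⊗]  ⊢ p0, p0, p0, ((p0 ⅋ (p0⊥ ⊗ p0⊥)) ⊗ (p0⊥ ⊗ p0⊥))
    [⅋]  ⊢ p0, (p0 ⅋ (p0⊥ ⊗ p0⊥))
      [⊗]  ⊢ p0, p0, (p0⊥ ⊗ p0⊥)
        [Ax]  ⊢ p0, p0⊥
        [Ax]  ⊢ p0, p0⊥
    [⊗]  ⊢ p0, p0, (p0⊥ ⊗ p0⊥)
      [Ax]  ⊢ p0, p0⊥
      [Ax]  ⊢ p0, p0⊥

Result: YES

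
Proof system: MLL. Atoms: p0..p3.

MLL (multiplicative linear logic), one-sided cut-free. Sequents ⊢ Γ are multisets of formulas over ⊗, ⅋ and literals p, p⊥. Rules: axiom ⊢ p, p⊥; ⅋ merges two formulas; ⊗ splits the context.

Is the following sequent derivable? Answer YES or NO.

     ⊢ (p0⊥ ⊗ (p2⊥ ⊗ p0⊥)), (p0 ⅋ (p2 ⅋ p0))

Proof tree:
[⅋]  ⊢ (p0⊥ ⊗ (p2⊥ ⊗ p0⊥)), (p0 ⅋ (p2 ⅋ p0))
  [⅋]  ⊢ p0, (p0⊥ ⊗ (p2⊥ ⊗ p0⊥)), (p2 ⅋ p0)
    [⊗]  ⊢ p0, p2, p0, (p0⊥ ⊗ (p2⊥ ⊗ p0⊥))
      [Ax]  ⊢ p0, p0⊥
      [⊗]  ⊢ p2, p0, (p2⊥ ⊗ p0⊥)
        [Ax]  ⊢ p2, p2⊥
        [Ax]  ⊢ p0, p0⊥

Result: YES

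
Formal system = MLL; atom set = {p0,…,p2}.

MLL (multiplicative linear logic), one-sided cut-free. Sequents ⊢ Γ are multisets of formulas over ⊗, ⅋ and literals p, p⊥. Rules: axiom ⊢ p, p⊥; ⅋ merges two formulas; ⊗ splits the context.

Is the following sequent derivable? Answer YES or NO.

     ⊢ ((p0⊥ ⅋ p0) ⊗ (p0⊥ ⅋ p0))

Derivation trace:
[⊗]  ⊢ ((p0⊥ ⅋ p0) ⊗ (p0⊥ ⅋ p0))
  [⅋]  ⊢ (p0⊥ ⅋ p0)
    [Ax]  ⊢ p0, p0⊥
  [⅋]  ⊢ (p0⊥ ⅋ p0)
    [Ax]  ⊢ p0, p0⊥

Result: YES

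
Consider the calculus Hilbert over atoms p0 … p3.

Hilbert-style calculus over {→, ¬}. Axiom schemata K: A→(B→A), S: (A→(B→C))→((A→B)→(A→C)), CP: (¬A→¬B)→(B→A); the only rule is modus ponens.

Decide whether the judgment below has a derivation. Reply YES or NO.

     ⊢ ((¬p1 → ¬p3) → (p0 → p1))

Search for a countermodel by truth-table:
  v=0000: Γ:[] Δ:[((¬p1 → ¬p3) → (p0 → p1))=T] refutes=False
  v=0001: Γ:[] Δ:[((¬p1 → ¬p3) → (p0 → p1))=T] refutes=False
  v=0010: Γ:[] Δ:[((¬p1 → ¬p3) → (p0 → p1))=T] refutes=False
  v=0011: Γ:[] Δ:[((¬p1 → ¬p3) → (p0 → p1))=T] refutes=False
  v=0100: Γ:[] Δ:[((¬p1 → ¬p3) → (p0 → p1))=T] refutes=False
  v=0101: Γ:[] Δ:[((¬p1 → ¬p3) → (p0 → p1))=T] refutes=False
  v=0110: Γ:[] Δ:[((¬p1 → ¬p3) → (p0 → p1))=T] refutes=False
  v=0111: Γ:[] Δ:[((¬p1 → ¬p3) → (p0 → p1))=T] refutes=False
  v=1000: Γ:[] Δ:[((¬p1 → ¬p3) → (p0 → p1))=F] refutes=True  ← countermodel

Result: NO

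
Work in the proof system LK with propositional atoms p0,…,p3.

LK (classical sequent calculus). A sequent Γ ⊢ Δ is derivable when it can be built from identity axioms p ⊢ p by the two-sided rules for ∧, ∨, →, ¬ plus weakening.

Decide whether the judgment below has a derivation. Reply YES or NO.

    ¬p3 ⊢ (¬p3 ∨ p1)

Proof tree:
[∨R] ¬p3 ⊢ (¬p3 ∨ p1)
  [¬L] ¬p3 ⊢ p1, ¬p3
    [¬R]  ⊢ p3, p1, ¬p3
      [WR] p3 ⊢ p3, p1
        [Ax] p3 ⊢ p3

Result: YES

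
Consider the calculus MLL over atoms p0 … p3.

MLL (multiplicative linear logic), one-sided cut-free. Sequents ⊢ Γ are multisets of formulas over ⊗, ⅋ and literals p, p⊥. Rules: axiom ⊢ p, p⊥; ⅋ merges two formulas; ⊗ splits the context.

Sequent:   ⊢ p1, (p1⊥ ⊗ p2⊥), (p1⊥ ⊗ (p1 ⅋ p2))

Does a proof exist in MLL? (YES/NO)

Proof tree:
[⊗]  ⊢ p1, (p1⊥ ⊗ p2⊥), (p1⊥ ⊗ (p1 ⅋ p2))
  [Ax]  ⊢ p1, p1⊥
  [⅋]  ⊢ (p1⊥ ⊗ p2⊥), (p1 ⅋ p2)
    [⊗]  ⊢ p1, p2, (p1⊥ ⊗ p2⊥)
      [Ax]  ⊢ p1, p1⊥
      [Ax]  ⊢ p2, p2⊥

Result: YES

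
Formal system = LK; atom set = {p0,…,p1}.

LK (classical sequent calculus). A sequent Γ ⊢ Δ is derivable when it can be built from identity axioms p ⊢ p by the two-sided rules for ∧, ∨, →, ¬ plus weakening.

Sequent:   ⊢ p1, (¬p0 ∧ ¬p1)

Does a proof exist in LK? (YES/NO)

Search for a countermodel by truth-table:
  v=00: Γ:[] Δ:[p1=F, (¬p0 ∧ ¬p1)=T] refutes=False
  v=01: Γ:[] Δ:[p1=T, (¬p0 ∧ ¬p1)=F] refutes=False
  v=10: Γ:[] Δ:[p1=F, (¬p0 ∧ ¬p1)=F] refutes=True  ← countermodel

Result: NO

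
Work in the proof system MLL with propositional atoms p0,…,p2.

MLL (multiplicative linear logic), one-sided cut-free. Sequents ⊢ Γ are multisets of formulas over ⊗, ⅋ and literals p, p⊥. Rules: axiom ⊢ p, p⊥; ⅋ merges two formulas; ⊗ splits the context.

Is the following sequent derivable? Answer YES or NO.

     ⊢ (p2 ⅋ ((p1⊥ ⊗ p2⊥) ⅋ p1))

Derivation (root first):
[⅋]  ⊢ (p2 ⅋ ((p1⊥ ⊗ p2⊥) ⅋ p1))
  [⅋]  ⊢ p2, ((p1⊥ ⊗ p2⊥) ⅋ p1)
    [⊗]  ⊢ p1, p2, (p1⊥ ⊗ p2⊥)
      [Ax]  ⊢ p1, p1⊥
      [Ax]  ⊢ p2, p2⊥

Result: YES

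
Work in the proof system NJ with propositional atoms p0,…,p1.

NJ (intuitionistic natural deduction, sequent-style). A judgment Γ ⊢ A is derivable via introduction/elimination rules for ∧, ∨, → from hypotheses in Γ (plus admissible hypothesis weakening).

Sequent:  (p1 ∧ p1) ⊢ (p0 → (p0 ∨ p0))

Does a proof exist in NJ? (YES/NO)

Derivation trace:
[→I] (p1 ∧ p1) ⊢ (p0 → (p0 ∨ p0))
  [Wk] p0, (p1 ∧ p1) ⊢ (p0 ∨ p0)
    [∨I₁] p0 ⊢ (p0 ∨ p0)
      [Ax] p0 ⊢ p0

Result: YES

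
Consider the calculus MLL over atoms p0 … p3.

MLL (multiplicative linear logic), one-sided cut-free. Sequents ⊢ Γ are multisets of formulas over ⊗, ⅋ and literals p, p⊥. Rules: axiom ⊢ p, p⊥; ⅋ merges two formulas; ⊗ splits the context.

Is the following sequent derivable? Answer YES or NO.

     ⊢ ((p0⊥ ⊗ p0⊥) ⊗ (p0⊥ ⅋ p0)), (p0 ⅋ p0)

Derivation trace:
[⅋]  ⊢ ((p0⊥ ⊗ p0⊥) ⊗ (p0⊥ ⅋ p0)), (p0 ⅋ p0)
  [⊗]  ⊢ p0, p0, ((p0⊥ ⊗ p0⊥) ⊗ (p0⊥ ⅋ p0))
    [⊗]  ⊢ p0, p0, (p0⊥ ⊗ p0⊥)
      [Ax]  ⊢ p0, p0⊥
      [Ax]  ⊢ p0, p0⊥
    [⅋]  ⊢ (p0⊥ ⅋ p0)
      [Ax]  ⊢ p0, p0⊥

Result: YES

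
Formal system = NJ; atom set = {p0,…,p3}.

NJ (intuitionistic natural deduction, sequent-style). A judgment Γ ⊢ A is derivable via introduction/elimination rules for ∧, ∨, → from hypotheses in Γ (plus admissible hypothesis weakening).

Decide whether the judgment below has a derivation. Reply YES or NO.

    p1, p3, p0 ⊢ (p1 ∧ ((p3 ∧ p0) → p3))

Derivation trace:
[Wk] p1, p3, p0 ⊢ (p1 ∧ ((p3 ∧ p0) → p3))
  [∧I] p1, p3 ⊢ (p1 ∧ ((p3 ∧ p0) → p3))
    [Ax] p1 ⊢ p1
    [→I] p3 ⊢ ((p3 ∧ p0) → p3)
      [Wk] p3, (p3 ∧ p0) ⊢ p3
        [Ax] p3 ⊢ p3

Result: YES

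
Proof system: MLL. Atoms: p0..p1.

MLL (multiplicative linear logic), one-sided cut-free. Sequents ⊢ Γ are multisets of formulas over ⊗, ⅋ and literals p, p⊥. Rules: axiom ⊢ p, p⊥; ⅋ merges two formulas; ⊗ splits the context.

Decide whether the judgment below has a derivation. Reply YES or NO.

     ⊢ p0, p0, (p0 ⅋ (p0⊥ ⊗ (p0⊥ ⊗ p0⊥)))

Derivation trace:
[⅋]  ⊢ p0, p0, (p0 ⅋ (p0⊥ ⊗ (p0⊥ ⊗ p0⊥)))
  [⊗]  ⊢ p0, p0, p0, (p0⊥ ⊗ (p0⊥ ⊗ p0⊥))
    [Ax]  ⊢ p0, p0⊥
    [⊗]  ⊢ p0, p0, (p0⊥ ⊗ p0⊥)
      [Ax]  ⊢ p0, p0⊥
      [Ax]  ⊢ p0, p0⊥

Result: YES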